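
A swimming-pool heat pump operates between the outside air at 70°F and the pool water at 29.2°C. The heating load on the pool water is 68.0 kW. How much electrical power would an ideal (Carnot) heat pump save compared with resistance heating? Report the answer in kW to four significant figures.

66.18 kW

In absolute terms T_C = 294.26 K and T_H = 302.35 K, so ΔT = 8.089 K.
COP_Carnot = T_H/ΔT = 302.35/8.089 = 37.38.
Resistance heating needs Ẇ_res = Q̇_H = 68.00 kW; the reversible heat pump needs only Ẇ_hp = Q̇_H/COP = 1.819 kW.
Saving = 68.00 − 1.819 = 66.18 kW.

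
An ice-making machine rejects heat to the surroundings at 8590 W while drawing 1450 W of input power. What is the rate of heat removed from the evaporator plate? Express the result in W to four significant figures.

7140 W

For a cyclic device the first law requires Q̇_H = Q̇_C + Ẇ.
Q̇_C = Q̇_H − Ẇ = 7140 W.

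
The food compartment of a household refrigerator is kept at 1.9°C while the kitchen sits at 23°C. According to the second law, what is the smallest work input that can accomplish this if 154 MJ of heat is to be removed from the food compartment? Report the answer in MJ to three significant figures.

11.8 MJ

In absolute terms T_C = 275.05 K and T_H = 296.15 K, so ΔT = 21.10 K.
The reversible limit is COP_R = T_C/ΔT = 13.04, so W_min = Q_C/COP = Q_C·ΔT/T_C.
W_min = 154.0 × 21.10/275.05 = 11.81 MJ.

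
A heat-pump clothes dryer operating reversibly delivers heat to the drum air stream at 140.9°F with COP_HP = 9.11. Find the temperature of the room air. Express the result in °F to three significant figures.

COP_HP = T_H/(T_H − T_C) gives T_H − T_C = T_H/COP.
With T_H = 333.65 K, T_C = 333.65 × (1 − 1/9.11) = 297.03 K.
Converting, 297.03 K = 74.98°F.

75.0 °F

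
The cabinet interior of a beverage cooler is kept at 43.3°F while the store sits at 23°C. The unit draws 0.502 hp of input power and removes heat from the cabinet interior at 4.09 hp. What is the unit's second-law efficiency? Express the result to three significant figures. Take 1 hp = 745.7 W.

COP_actual = Q̇_C/Ẇ = 4.090/0.5020 = 8.147.
In absolute terms T_C = 279.43 K and T_H = 296.15 K, so ΔT = 16.72 K.
COP_Carnot = T_C/ΔT = 279.43/16.72 = 16.71.
η_II = COP_actual/COP_Carnot = 8.147/16.71 = 0.4876.

0.488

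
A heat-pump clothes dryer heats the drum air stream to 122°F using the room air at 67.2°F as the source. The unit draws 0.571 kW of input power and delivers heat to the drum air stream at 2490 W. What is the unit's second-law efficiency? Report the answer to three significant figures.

0.411

Converting, Q̇_H = 2490 W = 2.490 kW, so COP_actual = Q̇_H/Ẇ = 2.490/0.5710 = 4.361.
In absolute terms T_C = 292.71 K and T_H = 323.15 K, so ΔT = 30.44 K.
COP_Carnot = T_H/ΔT = 323.15/30.44 = 10.61.
η_II = COP_actual/COP_Carnot = 4.361/10.61 = 0.4108.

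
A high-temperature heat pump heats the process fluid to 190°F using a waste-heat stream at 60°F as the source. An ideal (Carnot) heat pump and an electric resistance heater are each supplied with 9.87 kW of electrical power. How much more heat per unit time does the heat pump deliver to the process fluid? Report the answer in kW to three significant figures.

39.5 kW

In absolute terms T_C = 288.71 K and T_H = 360.93 K, so ΔT = 72.22 K.
COP_Carnot = T_H/ΔT = 360.93/72.22 = 4.997.
The heat pump delivers Q̇_H = COP × Ẇ = 49.32 kW; the resistance heater delivers Ẇ = 9.870 kW.
Extra = (COP − 1)·Ẇ = 39.45 kW.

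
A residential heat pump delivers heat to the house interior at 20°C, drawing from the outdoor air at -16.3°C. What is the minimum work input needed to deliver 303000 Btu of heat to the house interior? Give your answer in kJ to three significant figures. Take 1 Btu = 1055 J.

In absolute terms T_C = 256.85 K and T_H = 293.15 K, so ΔT = 36.30 K.
The reversible limit is COP_HP = T_H/ΔT = 8.076, so W_min = Q_H/COP = Q_H·ΔT/T_H.
W_min = 303000 × 36.30/293.15 = 37520 Btu = 39580 kJ.

39600 kJ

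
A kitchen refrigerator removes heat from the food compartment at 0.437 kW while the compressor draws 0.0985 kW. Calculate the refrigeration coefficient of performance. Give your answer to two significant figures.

The first law gives Q̇_H = Q̇_C + Ẇ, so the three rates are Q̇_C = 0.4370, Q̇_H = 0.5355, Ẇ = 0.09850 kW.
COP_R = Q̇_C/Ẇ = 0.4370/0.09850 = 4.437.

4.4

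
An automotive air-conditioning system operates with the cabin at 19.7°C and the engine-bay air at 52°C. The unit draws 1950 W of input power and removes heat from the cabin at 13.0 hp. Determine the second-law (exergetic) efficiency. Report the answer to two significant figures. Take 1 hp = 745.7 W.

Converting, Q̇_C = 13.00 hp = 9694 W, so COP_actual = Q̇_C/Ẇ = 9694/1950 = 4.971.
In absolute terms T_C = 292.85 K and T_H = 325.15 K, so ΔT = 32.30 K.
COP_Carnot = T_C/ΔT = 292.85/32.30 = 9.067.
η_II = COP_actual/COP_Carnot = 4.971/9.067 = 0.5483.

0.55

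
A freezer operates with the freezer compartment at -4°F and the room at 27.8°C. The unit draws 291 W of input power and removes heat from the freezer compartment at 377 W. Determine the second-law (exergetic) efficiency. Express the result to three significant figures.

COP_actual = Q̇_C/Ẇ = 377.0/291.0 = 1.296.
In absolute terms T_C = 253.15 K and T_H = 300.95 K, so ΔT = 47.80 K.
COP_Carnot = T_C/ΔT = 253.15/47.80 = 5.296.
η_II = COP_actual/COP_Carnot = 1.296/5.296 = 0.2446.

0.245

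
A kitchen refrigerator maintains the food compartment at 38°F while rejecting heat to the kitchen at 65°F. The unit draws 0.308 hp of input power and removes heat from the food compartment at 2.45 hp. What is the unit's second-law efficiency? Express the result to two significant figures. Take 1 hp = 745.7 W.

0.43

COP_actual = Q̇_C/Ẇ = 2.450/0.3080 = 7.955.
In absolute terms T_C = 276.48 K and T_H = 291.48 K, so ΔT = 15.00 K.
COP_Carnot = T_C/ΔT = 276.48/15.00 = 18.43.
η_II = COP_actual/COP_Carnot = 7.955/18.43 = 0.4316.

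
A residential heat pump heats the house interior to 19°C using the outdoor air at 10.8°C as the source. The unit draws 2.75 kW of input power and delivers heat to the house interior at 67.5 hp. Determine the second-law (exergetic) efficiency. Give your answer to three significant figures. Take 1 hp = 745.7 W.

Converting, Q̇_H = 67.50 hp = 50.33 kW, so COP_actual = Q̇_H/Ẇ = 50.33/2.750 = 18.30.
In absolute terms T_C = 283.95 K and T_H = 292.15 K, so ΔT = 8.200 K.
COP_Carnot = T_H/ΔT = 292.15/8.200 = 35.63.
η_II = COP_actual/COP_Carnot = 18.30/35.63 = 0.5137.

0.514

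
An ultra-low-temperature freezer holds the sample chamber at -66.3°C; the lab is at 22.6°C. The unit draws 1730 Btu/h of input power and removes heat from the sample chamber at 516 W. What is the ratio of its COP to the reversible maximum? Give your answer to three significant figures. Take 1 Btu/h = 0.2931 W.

0.437

Converting, Q̇_C = 516.0 W = 1760 Btu/h, so COP_actual = Q̇_C/Ẇ = 1760/1730 = 1.018.
In absolute terms T_C = 206.85 K and T_H = 295.75 K, so ΔT = 88.90 K.
COP_Carnot = T_C/ΔT = 206.85/88.90 = 2.327.
η_II = COP_actual/COP_Carnot = 1.018/2.327 = 0.4374.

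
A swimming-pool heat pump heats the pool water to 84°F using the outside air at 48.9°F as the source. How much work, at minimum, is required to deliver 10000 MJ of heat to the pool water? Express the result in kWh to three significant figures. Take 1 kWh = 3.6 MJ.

179 kWh

In absolute terms T_C = 282.54 K and T_H = 302.04 K, so ΔT = 19.50 K.
The reversible limit is COP_HP = T_H/ΔT = 15.49, so W_min = Q_H/COP = Q_H·ΔT/T_H.
W_min = 10000 × 19.50/302.04 = 645.6 MJ = 179.3 kWh.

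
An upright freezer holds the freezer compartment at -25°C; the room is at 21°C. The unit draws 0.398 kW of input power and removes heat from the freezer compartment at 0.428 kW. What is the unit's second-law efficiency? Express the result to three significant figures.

COP_actual = Q̇_C/Ẇ = 0.4280/0.3980 = 1.075.
In absolute terms T_C = 248.15 K and T_H = 294.15 K, so ΔT = 46.00 K.
COP_Carnot = T_C/ΔT = 248.15/46.00 = 5.395.
η_II = COP_actual/COP_Carnot = 1.075/5.395 = 0.1993.

0.199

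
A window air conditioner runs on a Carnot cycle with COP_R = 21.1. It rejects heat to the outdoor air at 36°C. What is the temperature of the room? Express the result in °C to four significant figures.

For a Carnot refrigerator COP_R = T_C/(T_H − T_C), so T_C = COP·T_H/(1 + COP).
With T_H = 309.15 K, T_C = 21.1 × 309.15/22.10 = 295.16 K.
Converting, 295.16 K = 22.01°C.

22.01 °C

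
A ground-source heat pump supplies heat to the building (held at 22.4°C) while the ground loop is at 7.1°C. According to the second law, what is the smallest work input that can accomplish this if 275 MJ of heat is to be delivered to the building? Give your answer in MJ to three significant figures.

In absolute terms T_C = 280.25 K and T_H = 295.55 K, so ΔT = 15.30 K.
The reversible limit is COP_HP = T_H/ΔT = 19.32, so W_min = Q_H/COP = Q_H·ΔT/T_H.
W_min = 275.0 × 15.30/295.55 = 14.24 MJ.

14.2 MJ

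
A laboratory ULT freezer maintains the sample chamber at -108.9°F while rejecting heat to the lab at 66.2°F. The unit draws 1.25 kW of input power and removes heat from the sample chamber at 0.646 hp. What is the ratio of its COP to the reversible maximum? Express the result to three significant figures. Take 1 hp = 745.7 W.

0.192

Converting, Q̇_C = 0.6460 hp = 0.4817 kW, so COP_actual = Q̇_C/Ẇ = 0.4817/1.250 = 0.3854.
In absolute terms T_C = 194.87 K and T_H = 292.15 K, so ΔT = 97.28 K.
COP_Carnot = T_C/ΔT = 194.87/97.28 = 2.003.
η_II = COP_actual/COP_Carnot = 0.3854/2.003 = 0.1924.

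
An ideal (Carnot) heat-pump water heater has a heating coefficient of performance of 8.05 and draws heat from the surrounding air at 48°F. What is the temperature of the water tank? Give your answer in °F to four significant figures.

COP_HP = T_H/(T_H − T_C) rearranges to T_H = COP·T_C/(COP − 1).
With T_C = 282.04 K, T_H = 8.05 × 282.04/7.050 = 322.04 K.
Converting, 322.04 K = 120.01°F.

120.0 °F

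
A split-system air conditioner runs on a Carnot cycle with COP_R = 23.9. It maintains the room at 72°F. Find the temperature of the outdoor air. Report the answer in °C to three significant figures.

COP_R = T_C/(T_H − T_C) gives T_H − T_C = T_C/COP.
With T_C = 295.37 K, T_H = 295.37 × (1 + 1/23.9) = 307.73 K.
Converting, 307.73 K = 34.58°C.

34.6 °C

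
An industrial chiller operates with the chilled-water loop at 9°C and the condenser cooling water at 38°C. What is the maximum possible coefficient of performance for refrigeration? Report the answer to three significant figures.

9.73

In absolute terms T_C = 282.15 K and T_H = 311.15 K, so ΔT = 29.00 K.
For a reversible cycle, COP_Carnot = T_C/ΔT = 282.15/29.00 = 9.729.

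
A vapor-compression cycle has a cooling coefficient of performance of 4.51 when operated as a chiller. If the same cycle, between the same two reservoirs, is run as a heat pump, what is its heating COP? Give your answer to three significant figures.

5.51

The first law on one cycle gives Q_H = Q_C + W, so Q_H/W = Q_C/W + 1.
COP_HP = COP_R + 1 = 4.51 + 1 = 5.51.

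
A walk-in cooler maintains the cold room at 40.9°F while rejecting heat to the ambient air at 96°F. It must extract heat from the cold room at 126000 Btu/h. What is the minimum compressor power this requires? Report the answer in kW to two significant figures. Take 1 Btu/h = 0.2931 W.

In absolute terms T_C = 278.09 K and T_H = 308.71 K, so ΔT = 30.61 K.
COP_Carnot = T_C/ΔT = 278.09/30.61 = 9.085.
Ẇ_min = Q̇/COP_Carnot = 126000/9.085 = 13870 Btu/h = 4.065 kW.

4.1 kW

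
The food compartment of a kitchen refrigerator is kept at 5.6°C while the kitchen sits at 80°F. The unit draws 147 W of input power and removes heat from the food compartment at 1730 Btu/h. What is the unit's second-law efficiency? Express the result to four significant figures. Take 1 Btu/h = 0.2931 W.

0.2607

Converting, Q̇_C = 1730 Btu/h = 507.1 W, so COP_actual = Q̇_C/Ẇ = 507.1/147.0 = 3.449.
In absolute terms T_C = 278.75 K and T_H = 299.82 K, so ΔT = 21.07 K.
COP_Carnot = T_C/ΔT = 278.75/21.07 = 13.23.
η_II = COP_actual/COP_Carnot = 3.449/13.23 = 0.2607.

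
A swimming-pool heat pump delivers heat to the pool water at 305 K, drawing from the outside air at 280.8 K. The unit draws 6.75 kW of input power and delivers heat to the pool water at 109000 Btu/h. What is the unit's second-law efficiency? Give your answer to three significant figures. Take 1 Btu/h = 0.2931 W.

Converting, Q̇_H = 109000 Btu/h = 31.95 kW, so COP_actual = Q̇_H/Ẇ = 31.95/6.750 = 4.733.
The reservoir spacing is ΔT = 305 − 280.8 = 24.20 K.
COP_Carnot = T_H/ΔT = 305.00/24.20 = 12.60.
η_II = COP_actual/COP_Carnot = 4.733/12.60 = 0.3755.

0.376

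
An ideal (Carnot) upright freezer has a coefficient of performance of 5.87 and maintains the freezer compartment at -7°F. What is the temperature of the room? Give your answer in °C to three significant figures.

COP_R = T_C/(T_H − T_C) gives T_H − T_C = T_C/COP.
With T_C = 251.48 K, T_H = 251.48 × (1 + 1/5.87) = 294.33 K.
Converting, 294.33 K = 21.18°C.

21.2 °C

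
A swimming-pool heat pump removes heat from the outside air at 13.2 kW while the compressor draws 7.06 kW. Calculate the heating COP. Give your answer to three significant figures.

2.87

The first law gives Q̇_H = Q̇_C + Ẇ, so the three rates are Q̇_C = 13.20, Q̇_H = 20.26, Ẇ = 7.060 kW.
COP_HP = Q̇_H/Ẇ = 20.26/7.060 = 2.870.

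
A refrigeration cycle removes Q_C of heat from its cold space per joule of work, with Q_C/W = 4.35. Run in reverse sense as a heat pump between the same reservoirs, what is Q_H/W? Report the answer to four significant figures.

5.350

The first law on one cycle gives Q_H = Q_C + W, so Q_H/W = Q_C/W + 1.
COP_HP = COP_R + 1 = 4.35 + 1 = 5.35.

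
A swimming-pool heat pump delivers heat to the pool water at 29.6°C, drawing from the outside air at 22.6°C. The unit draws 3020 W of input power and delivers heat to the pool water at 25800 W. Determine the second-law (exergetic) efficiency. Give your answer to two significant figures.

0.20

COP_actual = Q̇_H/Ẇ = 25800/3020 = 8.543.
In absolute terms T_C = 295.75 K and T_H = 302.75 K, so ΔT = 7.000 K.
COP_Carnot = T_H/ΔT = 302.75/7.000 = 43.25.
η_II = COP_actual/COP_Carnot = 8.543/43.25 = 0.1975.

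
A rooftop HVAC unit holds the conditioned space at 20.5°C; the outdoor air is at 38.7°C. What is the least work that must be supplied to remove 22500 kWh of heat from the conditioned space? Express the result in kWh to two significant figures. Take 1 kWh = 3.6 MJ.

1400 kWh

In absolute terms T_C = 293.65 K and T_H = 311.85 K, so ΔT = 18.20 K.
The reversible limit is COP_R = T_C/ΔT = 16.13, so W_min = Q_C/COP = Q_C·ΔT/T_C.
W_min = 22500 × 18.20/293.65 = 1395 kWh.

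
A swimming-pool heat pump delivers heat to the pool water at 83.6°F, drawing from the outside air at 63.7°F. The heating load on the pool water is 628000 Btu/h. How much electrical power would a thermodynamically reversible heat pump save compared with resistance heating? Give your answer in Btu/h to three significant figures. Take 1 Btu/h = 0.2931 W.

In absolute terms T_C = 290.76 K and T_H = 301.82 K, so ΔT = 11.06 K.
COP_Carnot = T_H/ΔT = 301.82/11.06 = 27.30.
Resistance heating needs Ẇ_res = Q̇_H = 628000 Btu/h; the reversible heat pump needs only Ẇ_hp = Q̇_H/COP = 23000 Btu/h.
Saving = 628000 − 23000 = 605000 Btu/h.

605000 Btu/h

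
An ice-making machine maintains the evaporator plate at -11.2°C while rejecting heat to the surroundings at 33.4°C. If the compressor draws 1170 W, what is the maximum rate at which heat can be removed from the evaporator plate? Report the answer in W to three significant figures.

In absolute terms T_C = 261.95 K and T_H = 306.55 K, so ΔT = 44.60 K.
COP_Carnot = T_C/ΔT = 261.95/44.60 = 5.873.
Q̇_max = COP_Carnot × Ẇ = 5.873 × 1170 W = 6872 W.

6870 W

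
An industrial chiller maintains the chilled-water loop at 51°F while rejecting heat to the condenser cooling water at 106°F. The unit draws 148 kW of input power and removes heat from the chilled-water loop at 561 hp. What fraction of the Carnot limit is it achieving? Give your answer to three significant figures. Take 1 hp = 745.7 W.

Converting, Q̇_C = 561.0 hp = 418.3 kW, so COP_actual = Q̇_C/Ẇ = 418.3/148.0 = 2.827.
In absolute terms T_C = 283.71 K and T_H = 314.26 K, so ΔT = 30.56 K.
COP_Carnot = T_C/ΔT = 283.71/30.56 = 9.285.
η_II = COP_actual/COP_Carnot = 2.827/9.285 = 0.3044.

0.304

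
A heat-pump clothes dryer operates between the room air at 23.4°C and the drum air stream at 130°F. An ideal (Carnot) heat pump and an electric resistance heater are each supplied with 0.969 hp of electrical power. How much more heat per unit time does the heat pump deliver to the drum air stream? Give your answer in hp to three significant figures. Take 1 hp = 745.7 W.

In absolute terms T_C = 296.55 K and T_H = 327.59 K, so ΔT = 31.04 K.
COP_Carnot = T_H/ΔT = 327.59/31.04 = 10.55.
The heat pump delivers Q̇_H = COP × Ẇ = 10.23 hp; the resistance heater delivers Ẇ = 0.9690 hp.
Extra = (COP − 1)·Ẇ = 9.256 hp.

9.26 hp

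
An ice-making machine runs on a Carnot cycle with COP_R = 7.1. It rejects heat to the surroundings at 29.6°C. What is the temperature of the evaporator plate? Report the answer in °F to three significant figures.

For a Carnot refrigerator COP_R = T_C/(T_H − T_C), so T_C = COP·T_H/(1 + COP).
With T_H = 302.75 K, T_C = 7.1 × 302.75/8.100 = 265.37 K.
Converting, 265.37 K = 18.00°F.

18.0 °F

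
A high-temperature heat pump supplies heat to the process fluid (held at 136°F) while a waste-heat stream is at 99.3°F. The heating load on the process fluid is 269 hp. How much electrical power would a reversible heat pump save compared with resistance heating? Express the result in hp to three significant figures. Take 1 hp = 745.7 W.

In absolute terms T_C = 310.54 K and T_H = 330.93 K, so ΔT = 20.39 K.
COP_Carnot = T_H/ΔT = 330.93/20.39 = 16.23.
Resistance heating needs Ẇ_res = Q̇_H = 269.0 hp; the reversible heat pump needs only Ẇ_hp = Q̇_H/COP = 16.57 hp.
Saving = 269.0 − 16.57 = 252.4 hp.

252 hp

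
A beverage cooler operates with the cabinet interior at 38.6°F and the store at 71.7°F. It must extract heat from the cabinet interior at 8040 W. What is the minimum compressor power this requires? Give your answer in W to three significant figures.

534 W

In absolute terms T_C = 276.82 K and T_H = 295.21 K, so ΔT = 18.39 K.
COP_Carnot = T_C/ΔT = 276.82/18.39 = 15.05.
Ẇ_min = Q̇/COP_Carnot = 8040/15.05 = 534.1 W.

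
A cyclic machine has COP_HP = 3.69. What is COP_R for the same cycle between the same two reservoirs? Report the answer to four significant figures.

2.690

Since Q_H = Q_C + W for any cycle, COP_R = Q_C/W = Q_H/W − 1.
COP_R = 3.69 − 1 = 2.69.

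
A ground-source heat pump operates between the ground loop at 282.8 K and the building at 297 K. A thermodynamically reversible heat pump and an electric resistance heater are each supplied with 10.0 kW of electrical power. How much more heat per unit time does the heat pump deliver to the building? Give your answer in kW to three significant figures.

199 kW

The reservoir spacing is ΔT = 297 − 282.8 = 14.20 K.
COP_Carnot = T_H/ΔT = 297.00/14.20 = 20.92.
The heat pump delivers Q̇_H = COP × Ẇ = 209.2 kW; the resistance heater delivers Ẇ = 10.00 kW.
Extra = (COP − 1)·Ẇ = 199.2 kW.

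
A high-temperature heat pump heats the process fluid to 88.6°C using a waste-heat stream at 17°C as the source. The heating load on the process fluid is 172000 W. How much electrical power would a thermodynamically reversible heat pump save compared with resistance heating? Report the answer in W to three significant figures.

In absolute terms T_C = 290.15 K and T_H = 361.75 K, so ΔT = 71.60 K.
COP_Carnot = T_H/ΔT = 361.75/71.60 = 5.052.
Resistance heating needs Ẇ_res = Q̇_H = 172000 W; the reversible heat pump needs only Ẇ_hp = Q̇_H/COP = 34040 W.
Saving = 172000 − 34040 = 138000 W.

138000 W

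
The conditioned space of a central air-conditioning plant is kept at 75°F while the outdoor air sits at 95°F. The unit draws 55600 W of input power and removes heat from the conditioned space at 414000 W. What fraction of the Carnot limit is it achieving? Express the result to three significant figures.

0.279

COP_actual = Q̇_C/Ẇ = 414000/55600 = 7.446.
In absolute terms T_C = 297.04 K and T_H = 308.15 K, so ΔT = 11.11 K.
COP_Carnot = T_C/ΔT = 297.04/11.11 = 26.73.
η_II = COP_actual/COP_Carnot = 7.446/26.73 = 0.2785.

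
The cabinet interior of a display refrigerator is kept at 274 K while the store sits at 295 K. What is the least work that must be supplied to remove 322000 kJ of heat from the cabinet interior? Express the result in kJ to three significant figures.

The reservoir spacing is ΔT = 295 − 274 = 21.00 K.
The reversible limit is COP_R = T_C/ΔT = 13.05, so W_min = Q_C/COP = Q_C·ΔT/T_C.
W_min = 322000 × 21.00/274.00 = 24680 kJ.

24700 kJ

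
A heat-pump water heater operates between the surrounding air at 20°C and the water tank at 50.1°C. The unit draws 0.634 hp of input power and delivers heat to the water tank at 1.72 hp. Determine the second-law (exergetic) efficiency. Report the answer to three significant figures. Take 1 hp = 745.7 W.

COP_actual = Q̇_H/Ẇ = 1.720/0.6340 = 2.713.
In absolute terms T_C = 293.15 K and T_H = 323.25 K, so ΔT = 30.10 K.
COP_Carnot = T_H/ΔT = 323.25/30.10 = 10.74.
η_II = COP_actual/COP_Carnot = 2.713/10.74 = 0.2526.

0.253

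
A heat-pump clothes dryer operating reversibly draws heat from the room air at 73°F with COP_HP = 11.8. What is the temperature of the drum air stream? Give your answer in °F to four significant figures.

122.3 °F

COP_HP = T_H/(T_H − T_C) rearranges to T_H = COP·T_C/(COP − 1).
With T_C = 295.93 K, T_H = 11.8 × 295.93/10.80 = 323.33 K.
Converting, 323.33 K = 122.32°F.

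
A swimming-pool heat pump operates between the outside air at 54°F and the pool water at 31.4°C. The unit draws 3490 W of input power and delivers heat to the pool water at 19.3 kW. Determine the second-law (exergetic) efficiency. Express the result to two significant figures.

0.35

Converting, Q̇_H = 19.30 kW = 19300 W, so COP_actual = Q̇_H/Ẇ = 19300/3490 = 5.530.
In absolute terms T_C = 285.37 K and T_H = 304.55 K, so ΔT = 19.18 K.
COP_Carnot = T_H/ΔT = 304.55/19.18 = 15.88.
η_II = COP_actual/COP_Carnot = 5.530/15.88 = 0.3482.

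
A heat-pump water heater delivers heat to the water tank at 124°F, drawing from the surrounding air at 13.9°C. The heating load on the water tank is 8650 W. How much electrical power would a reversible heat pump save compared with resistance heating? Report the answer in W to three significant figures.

In absolute terms T_C = 287.05 K and T_H = 324.26 K, so ΔT = 37.21 K.
COP_Carnot = T_H/ΔT = 324.26/37.21 = 8.714.
Resistance heating needs Ẇ_res = Q̇_H = 8650 W; the reversible heat pump needs only Ẇ_hp = Q̇_H/COP = 992.6 W.
Saving = 8650 − 992.6 = 7657 W.

7660 W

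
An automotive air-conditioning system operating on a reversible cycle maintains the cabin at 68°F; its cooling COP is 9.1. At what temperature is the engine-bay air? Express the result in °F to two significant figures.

COP_R = T_C/(T_H − T_C) gives T_H − T_C = T_C/COP.
With T_C = 293.15 K, T_H = 293.15 × (1 + 1/9.1) = 325.36 K.
Converting, 325.36 K = 125.99°F.

130 °F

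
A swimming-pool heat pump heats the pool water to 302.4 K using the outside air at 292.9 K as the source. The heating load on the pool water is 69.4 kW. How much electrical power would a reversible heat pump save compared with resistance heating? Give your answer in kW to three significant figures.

67.2 kW

The reservoir spacing is ΔT = 302.4 − 292.9 = 9.500 K.
COP_Carnot = T_H/ΔT = 302.40/9.500 = 31.83.
Resistance heating needs Ẇ_res = Q̇_H = 69.40 kW; the reversible heat pump needs only Ẇ_hp = Q̇_H/COP = 2.180 kW.
Saving = 69.40 − 2.180 = 67.22 kW.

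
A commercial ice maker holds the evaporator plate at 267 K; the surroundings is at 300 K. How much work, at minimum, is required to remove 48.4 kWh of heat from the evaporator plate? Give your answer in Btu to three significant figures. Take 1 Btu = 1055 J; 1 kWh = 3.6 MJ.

20400 Btu

The reservoir spacing is ΔT = 300 − 267 = 33.00 K.
The reversible limit is COP_R = T_C/ΔT = 8.091, so W_min = Q_C/COP = Q_C·ΔT/T_C.
W_min = 48.40 × 33.00/267.00 = 5.982 kWh = 20410 Btu.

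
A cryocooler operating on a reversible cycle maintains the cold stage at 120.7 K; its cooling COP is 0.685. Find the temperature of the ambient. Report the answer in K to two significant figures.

COP_R = T_C/(T_H − T_C) gives T_H − T_C = T_C/COP.
With T_C = 120.70 K, T_H = 120.70 × (1 + 1/0.685) = 296.90 K.

300 K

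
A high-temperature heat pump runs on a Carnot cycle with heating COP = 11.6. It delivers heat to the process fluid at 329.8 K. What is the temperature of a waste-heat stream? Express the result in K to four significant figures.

COP_HP = T_H/(T_H − T_C) gives T_H − T_C = T_H/COP.
With T_H = 329.80 K, T_C = 329.80 × (1 − 1/11.6) = 301.37 K.

301.4 K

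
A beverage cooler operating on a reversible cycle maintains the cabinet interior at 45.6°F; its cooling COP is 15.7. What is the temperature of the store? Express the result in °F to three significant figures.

77.8 °F

COP_R = T_C/(T_H − T_C) gives T_H − T_C = T_C/COP.
With T_C = 280.71 K, T_H = 280.71 × (1 + 1/15.7) = 298.58 K.
Converting, 298.58 K = 77.78°F.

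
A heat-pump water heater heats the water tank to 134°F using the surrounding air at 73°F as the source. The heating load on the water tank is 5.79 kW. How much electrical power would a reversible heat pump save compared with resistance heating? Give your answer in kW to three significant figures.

In absolute terms T_C = 295.93 K and T_H = 329.82 K, so ΔT = 33.89 K.
COP_Carnot = T_H/ΔT = 329.82/33.89 = 9.732.
Resistance heating needs Ẇ_res = Q̇_H = 5.790 kW; the reversible heat pump needs only Ẇ_hp = Q̇_H/COP = 0.5949 kW.
Saving = 5.790 − 0.5949 = 5.195 kW.

5.20 kW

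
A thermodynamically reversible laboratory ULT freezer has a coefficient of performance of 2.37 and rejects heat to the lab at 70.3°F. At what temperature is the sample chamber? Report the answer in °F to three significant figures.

-87.0 °F

For a Carnot refrigerator COP_R = T_C/(T_H − T_C), so T_C = COP·T_H/(1 + COP).
With T_H = 294.43 K, T_C = 2.37 × 294.43/3.370 = 207.06 K.
Converting, 207.06 K = -86.96°F.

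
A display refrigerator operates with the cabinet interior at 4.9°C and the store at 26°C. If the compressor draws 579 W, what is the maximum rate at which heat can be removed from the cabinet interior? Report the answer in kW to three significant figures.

7.63 kW

In absolute terms T_C = 278.05 K and T_H = 299.15 K, so ΔT = 21.10 K.
COP_Carnot = T_C/ΔT = 278.05/21.10 = 13.18.
Q̇_max = COP_Carnot × Ẇ = 13.18 × 579.0 W = 7630 W = 7.630 kW.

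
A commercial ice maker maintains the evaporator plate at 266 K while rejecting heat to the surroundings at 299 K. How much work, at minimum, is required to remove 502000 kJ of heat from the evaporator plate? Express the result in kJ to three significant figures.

62300 kJ

The reservoir spacing is ΔT = 299 − 266 = 33.00 K.
The reversible limit is COP_R = T_C/ΔT = 8.061, so W_min = Q_C/COP = Q_C·ΔT/T_C.
W_min = 502000 × 33.00/266.00 = 62280 kJ.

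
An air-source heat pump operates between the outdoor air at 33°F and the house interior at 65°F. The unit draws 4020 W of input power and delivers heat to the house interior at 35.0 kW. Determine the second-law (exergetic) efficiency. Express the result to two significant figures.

0.53

Converting, Q̇_H = 35.00 kW = 35000 W, so COP_actual = Q̇_H/Ẇ = 35000/4020 = 8.706.
In absolute terms T_C = 273.71 K and T_H = 291.48 K, so ΔT = 17.78 K.
COP_Carnot = T_H/ΔT = 291.48/17.78 = 16.40.
η_II = COP_actual/COP_Carnot = 8.706/16.40 = 0.5310.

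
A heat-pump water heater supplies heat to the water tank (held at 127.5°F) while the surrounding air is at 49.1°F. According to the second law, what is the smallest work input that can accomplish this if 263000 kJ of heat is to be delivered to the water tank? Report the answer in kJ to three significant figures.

35100 kJ

In absolute terms T_C = 282.65 K and T_H = 326.21 K, so ΔT = 43.56 K.
The reversible limit is COP_HP = T_H/ΔT = 7.489, so W_min = Q_H/COP = Q_H·ΔT/T_H.
W_min = 263000 × 43.56/326.21 = 35120 kJ.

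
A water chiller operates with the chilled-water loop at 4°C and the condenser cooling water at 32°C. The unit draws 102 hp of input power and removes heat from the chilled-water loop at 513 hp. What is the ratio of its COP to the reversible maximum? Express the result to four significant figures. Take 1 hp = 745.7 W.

COP_actual = Q̇_C/Ẇ = 513.0/102.0 = 5.029.
In absolute terms T_C = 277.15 K and T_H = 305.15 K, so ΔT = 28.00 K.
COP_Carnot = T_C/ΔT = 277.15/28.00 = 9.898.
η_II = COP_actual/COP_Carnot = 5.029/9.898 = 0.5081.

0.5081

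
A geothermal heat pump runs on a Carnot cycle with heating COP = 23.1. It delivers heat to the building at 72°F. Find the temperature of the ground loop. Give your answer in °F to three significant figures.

49.0 °F

COP_HP = T_H/(T_H − T_C) gives T_H − T_C = T_H/COP.
With T_H = 295.37 K, T_C = 295.37 × (1 − 1/23.1) = 282.59 K.
Converting, 282.59 K = 48.98°F.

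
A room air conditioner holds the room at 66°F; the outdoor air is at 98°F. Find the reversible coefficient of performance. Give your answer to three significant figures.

16.4

In absolute terms T_C = 292.04 K and T_H = 309.82 K, so ΔT = 17.78 K.
For a reversible cycle, COP_Carnot = T_C/ΔT = 292.04/17.78 = 16.43.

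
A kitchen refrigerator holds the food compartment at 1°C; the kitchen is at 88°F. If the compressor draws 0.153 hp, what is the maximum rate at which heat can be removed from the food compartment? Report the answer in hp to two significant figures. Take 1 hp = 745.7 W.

1.4 hp

In absolute terms T_C = 274.15 K and T_H = 304.26 K, so ΔT = 30.11 K.
COP_Carnot = T_C/ΔT = 274.15/30.11 = 9.105.
Q̇_max = COP_Carnot × Ẇ = 9.105 × 0.1530 hp = 1.393 hp.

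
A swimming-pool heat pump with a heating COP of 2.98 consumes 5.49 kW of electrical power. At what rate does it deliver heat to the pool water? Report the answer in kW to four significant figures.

Q̇_H = COP_HP × Ẇ = 2.98 × 5.490 = 16.36 kW.

16.36 kW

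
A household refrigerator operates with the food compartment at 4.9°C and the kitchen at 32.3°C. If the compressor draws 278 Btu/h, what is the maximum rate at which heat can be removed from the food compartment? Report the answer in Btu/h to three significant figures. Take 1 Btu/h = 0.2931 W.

In absolute terms T_C = 278.05 K and T_H = 305.45 K, so ΔT = 27.40 K.
COP_Carnot = T_C/ΔT = 278.05/27.40 = 10.15.
Q̇_max = COP_Carnot × Ẇ = 10.15 × 278.0 Btu/h = 2821 Btu/h.

2820 Btu/h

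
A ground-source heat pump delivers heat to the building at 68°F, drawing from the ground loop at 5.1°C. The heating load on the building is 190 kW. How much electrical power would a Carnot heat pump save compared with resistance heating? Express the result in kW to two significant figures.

In absolute terms T_C = 278.25 K and T_H = 293.15 K, so ΔT = 14.90 K.
COP_Carnot = T_H/ΔT = 293.15/14.90 = 19.67.
Resistance heating needs Ẇ_res = Q̇_H = 190.0 kW; the reversible heat pump needs only Ẇ_hp = Q̇_H/COP = 9.657 kW.
Saving = 190.0 − 9.657 = 180.3 kW.

180 kW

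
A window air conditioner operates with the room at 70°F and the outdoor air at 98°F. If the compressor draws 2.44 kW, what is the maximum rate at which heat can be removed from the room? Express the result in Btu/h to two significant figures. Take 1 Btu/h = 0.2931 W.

In absolute terms T_C = 294.26 K and T_H = 309.82 K, so ΔT = 15.56 K.
COP_Carnot = T_C/ΔT = 294.26/15.56 = 18.92.
Q̇_max = COP_Carnot × Ẇ = 18.92 × 2.440 kW = 46.16 kW = 157500 Btu/h.

160000 Btu/h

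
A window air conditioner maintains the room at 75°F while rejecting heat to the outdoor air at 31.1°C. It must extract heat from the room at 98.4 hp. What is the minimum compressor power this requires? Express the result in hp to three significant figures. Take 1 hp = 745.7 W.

In absolute terms T_C = 297.04 K and T_H = 304.25 K, so ΔT = 7.211 K.
COP_Carnot = T_C/ΔT = 297.04/7.211 = 41.19.
Ẇ_min = Q̇/COP_Carnot = 98.40/41.19 = 2.389 hp.

2.39 hp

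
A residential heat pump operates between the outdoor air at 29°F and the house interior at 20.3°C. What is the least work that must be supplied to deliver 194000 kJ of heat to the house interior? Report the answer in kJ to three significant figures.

In absolute terms T_C = 271.48 K and T_H = 293.45 K, so ΔT = 21.97 K.
The reversible limit is COP_HP = T_H/ΔT = 13.36, so W_min = Q_H/COP = Q_H·ΔT/T_H.
W_min = 194000 × 21.97/293.45 = 14520 kJ.

14500 kJ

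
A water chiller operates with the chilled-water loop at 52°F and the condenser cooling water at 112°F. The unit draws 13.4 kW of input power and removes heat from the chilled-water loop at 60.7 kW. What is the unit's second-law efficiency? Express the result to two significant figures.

0.53

COP_actual = Q̇_C/Ẇ = 60.70/13.40 = 4.530.
In absolute terms T_C = 284.26 K and T_H = 317.59 K, so ΔT = 33.33 K.
COP_Carnot = T_C/ΔT = 284.26/33.33 = 8.528.
η_II = COP_actual/COP_Carnot = 4.530/8.528 = 0.5312.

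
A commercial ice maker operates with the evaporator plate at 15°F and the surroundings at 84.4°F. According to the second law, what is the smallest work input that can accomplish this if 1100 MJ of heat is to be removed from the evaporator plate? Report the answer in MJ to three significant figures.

In absolute terms T_C = 263.71 K and T_H = 302.26 K, so ΔT = 38.56 K.
The reversible limit is COP_R = T_C/ΔT = 6.840, so W_min = Q_C/COP = Q_C·ΔT/T_C.
W_min = 1100 × 38.56/263.71 = 160.8 MJ.

161 MJ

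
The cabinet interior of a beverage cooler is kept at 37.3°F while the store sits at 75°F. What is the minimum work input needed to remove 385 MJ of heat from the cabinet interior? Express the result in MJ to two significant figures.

In absolute terms T_C = 276.09 K and T_H = 297.04 K, so ΔT = 20.94 K.
The reversible limit is COP_R = T_C/ΔT = 13.18, so W_min = Q_C/COP = Q_C·ΔT/T_C.
W_min = 385.0 × 20.94/276.09 = 29.21 MJ.

29 MJ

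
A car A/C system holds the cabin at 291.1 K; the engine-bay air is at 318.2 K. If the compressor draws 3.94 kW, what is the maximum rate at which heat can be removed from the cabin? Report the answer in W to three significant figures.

The reservoir spacing is ΔT = 318.2 − 291.1 = 27.10 K.
COP_Carnot = T_C/ΔT = 291.10/27.10 = 10.74.
Q̇_max = COP_Carnot × Ẇ = 10.74 × 3.940 kW = 42.32 kW = 42320 W.

42300 W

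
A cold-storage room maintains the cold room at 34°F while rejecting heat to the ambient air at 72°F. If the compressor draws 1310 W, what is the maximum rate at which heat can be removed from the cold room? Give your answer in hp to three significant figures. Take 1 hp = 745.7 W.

22.8 hp

In absolute terms T_C = 274.26 K and T_H = 295.37 K, so ΔT = 21.11 K.
COP_Carnot = T_C/ΔT = 274.26/21.11 = 12.99.
Q̇_max = COP_Carnot × Ẇ = 12.99 × 1310 W = 17020 W = 22.82 hp.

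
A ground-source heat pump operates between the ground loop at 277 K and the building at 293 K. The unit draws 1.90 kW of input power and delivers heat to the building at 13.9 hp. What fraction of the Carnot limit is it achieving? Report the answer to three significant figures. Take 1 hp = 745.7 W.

0.298

Converting, Q̇_H = 13.90 hp = 10.37 kW, so COP_actual = Q̇_H/Ẇ = 10.37/1.900 = 5.455.
The reservoir spacing is ΔT = 293 − 277 = 16.00 K.
COP_Carnot = T_H/ΔT = 293.00/16.00 = 18.31.
η_II = COP_actual/COP_Carnot = 5.455/18.31 = 0.2979.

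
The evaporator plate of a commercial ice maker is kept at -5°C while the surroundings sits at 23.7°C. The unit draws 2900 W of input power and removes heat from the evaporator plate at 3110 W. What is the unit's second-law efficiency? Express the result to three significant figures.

0.115

COP_actual = Q̇_C/Ẇ = 3110/2900 = 1.072.
In absolute terms T_C = 268.15 K and T_H = 296.85 K, so ΔT = 28.70 K.
COP_Carnot = T_C/ΔT = 268.15/28.70 = 9.343.
η_II = COP_actual/COP_Carnot = 1.072/9.343 = 0.1148.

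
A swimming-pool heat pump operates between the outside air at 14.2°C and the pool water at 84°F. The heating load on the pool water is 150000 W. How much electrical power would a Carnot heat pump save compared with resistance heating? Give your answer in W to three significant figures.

143000 W

In absolute terms T_C = 287.35 K and T_H = 302.04 K, so ΔT = 14.69 K.
COP_Carnot = T_H/ΔT = 302.04/14.69 = 20.56.
Resistance heating needs Ẇ_res = Q̇_H = 150000 W; the reversible heat pump needs only Ẇ_hp = Q̇_H/COP = 7295 W.
Saving = 150000 − 7295 = 142700 W.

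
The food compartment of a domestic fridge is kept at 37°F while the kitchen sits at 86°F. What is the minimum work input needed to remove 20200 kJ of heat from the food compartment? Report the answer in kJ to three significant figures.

In absolute terms T_C = 275.93 K and T_H = 303.15 K, so ΔT = 27.22 K.
The reversible limit is COP_R = T_C/ΔT = 10.14, so W_min = Q_C/COP = Q_C·ΔT/T_C.
W_min = 20200 × 27.22/275.93 = 1993 kJ.

1990 kJ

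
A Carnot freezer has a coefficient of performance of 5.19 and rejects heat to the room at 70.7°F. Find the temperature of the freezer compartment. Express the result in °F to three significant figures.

For a Carnot refrigerator COP_R = T_C/(T_H − T_C), so T_C = COP·T_H/(1 + COP).
With T_H = 294.65 K, T_C = 5.19 × 294.65/6.190 = 247.05 K.
Converting, 247.05 K = -14.98°F.

-15.0 °F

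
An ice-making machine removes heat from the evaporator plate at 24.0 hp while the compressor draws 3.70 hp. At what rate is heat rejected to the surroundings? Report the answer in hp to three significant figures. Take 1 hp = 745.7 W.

For a cyclic device the first law requires Q̇_H = Q̇_C + Ẇ.
Q̇_H = Q̇_C + Ẇ = 27.70 hp.

27.7 hp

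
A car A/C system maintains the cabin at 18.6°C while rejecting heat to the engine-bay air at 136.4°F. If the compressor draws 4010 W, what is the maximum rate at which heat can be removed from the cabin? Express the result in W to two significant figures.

30000 W

In absolute terms T_C = 291.75 K and T_H = 331.15 K, so ΔT = 39.40 K.
COP_Carnot = T_C/ΔT = 291.75/39.40 = 7.405.
Q̇_max = COP_Carnot × Ẇ = 7.405 × 4010 W = 29690 W.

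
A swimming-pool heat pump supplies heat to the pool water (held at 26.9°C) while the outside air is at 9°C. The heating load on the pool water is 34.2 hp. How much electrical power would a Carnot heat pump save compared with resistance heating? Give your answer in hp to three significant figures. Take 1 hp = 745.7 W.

32.2 hp

In absolute terms T_C = 282.15 K and T_H = 300.05 K, so ΔT = 17.90 K.
COP_Carnot = T_H/ΔT = 300.05/17.90 = 16.76.
Resistance heating needs Ẇ_res = Q̇_H = 34.20 hp; the reversible heat pump needs only Ẇ_hp = Q̇_H/COP = 2.040 hp.
Saving = 34.20 − 2.040 = 32.16 hp.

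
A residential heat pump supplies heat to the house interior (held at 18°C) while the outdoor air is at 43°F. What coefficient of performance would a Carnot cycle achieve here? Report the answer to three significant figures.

In absolute terms T_C = 279.26 K and T_H = 291.15 K, so ΔT = 11.89 K.
For a reversible cycle, COP_Carnot = T_H/ΔT = 291.15/11.89 = 24.49.

24.5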